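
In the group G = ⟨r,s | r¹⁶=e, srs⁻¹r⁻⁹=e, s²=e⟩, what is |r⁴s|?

Compute successive powers until reaching e:
  (r⁴s)¹ = r⁴s, (r⁴s)² = r⁸, (r⁴s)³ = r¹²s, (r⁴s)⁴ = e.
The smallest positive k with (r⁴s)ᵏ = e is 4.

Answer: 4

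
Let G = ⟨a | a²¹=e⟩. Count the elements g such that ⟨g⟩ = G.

G is cyclic of order 21. An element generates G iff its order is 21, and a cyclic group of order 21 has exactly φ(21) = 12 such elements.

Answer: 12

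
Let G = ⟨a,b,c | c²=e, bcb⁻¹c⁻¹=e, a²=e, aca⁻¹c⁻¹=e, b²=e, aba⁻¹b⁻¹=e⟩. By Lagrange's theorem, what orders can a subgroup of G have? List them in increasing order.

|G| = 8 = 2³. By Lagrange's theorem the order of any subgroup divides 8; the divisors of 8 are 1, 2, 4, 8.

Answer: 1, 2, 4, 8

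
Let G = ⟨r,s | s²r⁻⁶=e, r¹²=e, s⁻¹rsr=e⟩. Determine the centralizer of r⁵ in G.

⟨r⁵⟩ ⊆ C_G(r⁵) since powers of r⁵ commute with r⁵; so |C_G(r⁵)| ≥ |⟨r⁵⟩| = 12.
By orbit–stabilizer, |C_G(r⁵)| = |G| / |conj. class of r⁵| = 24 / 2 = 12.
The 12 elements commuting with r⁵ are {e, r, r², r³, r⁴, r⁵, r⁶, r⁷, r⁸, r⁹, r¹⁰, r¹¹}.

Answer: {e, r, r², r³, r⁴, r⁵, r⁶, r⁷, r⁸, r⁹, r¹⁰, r¹¹}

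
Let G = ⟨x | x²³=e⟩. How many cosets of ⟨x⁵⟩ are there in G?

First find ord(x⁵) by computing successive powers:
  (x⁵)¹ = x⁵, (x⁵)² = x¹⁰, (x⁵)³ = x¹⁵, (x⁵)⁴ = x²⁰, (x⁵)⁵ = x², (x⁵)⁶ = x⁷, (x⁵)⁷ = x¹², (x⁵)⁸ = x¹⁷, (x⁵)⁹ = x²², (x⁵)¹⁰ = x⁴, (x⁵)¹¹ = x⁹, (x⁵)¹² = x¹⁴, (x⁵)¹³ = x¹⁹, (x⁵)¹⁴ = x, (x⁵)¹⁵ = x⁶, (x⁵)¹⁶ = x¹¹, (x⁵)¹⁷ = x¹⁶, (x⁵)¹⁸ = x²¹, (x⁵)¹⁹ = x³, (x⁵)²⁰ = x⁸, (x⁵)²¹ = x¹³, (x⁵)²² = x¹⁸, (x⁵)²³ = e.
So |⟨x⁵⟩| = ord(x⁵) = 23. With |G| = 23, by Lagrange [G : ⟨x⁵⟩] = 23/23 = 1.

Answer: 1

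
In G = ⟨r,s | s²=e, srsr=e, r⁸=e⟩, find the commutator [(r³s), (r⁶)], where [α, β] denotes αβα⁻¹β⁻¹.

[(r³s), (r⁶)] = (r³s)·(r⁶)·(r³s)⁻¹·(r⁶)⁻¹.
  (r³s) · (r⁶) = r⁵s
  (r⁵s) · (r³s) = r²
  (r²) · (r²) = r⁴

Answer: r⁴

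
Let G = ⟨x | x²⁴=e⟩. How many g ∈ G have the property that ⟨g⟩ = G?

G is cyclic of order 24. An element generates G iff its order is 24, and a cyclic group of order 24 has exactly φ(24) = 8 such elements.

Answer: 8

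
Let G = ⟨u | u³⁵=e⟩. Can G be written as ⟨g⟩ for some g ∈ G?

|G| = 35. The element u has order 35 (its powers give 35 distinct elements), so ⟨u⟩ = G and G is cyclic.

Answer: Yes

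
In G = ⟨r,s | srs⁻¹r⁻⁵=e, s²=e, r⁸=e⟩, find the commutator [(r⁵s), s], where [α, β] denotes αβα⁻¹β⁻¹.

[(r⁵s), s] = (r⁵s)·s·(r⁵s)⁻¹·s⁻¹.
  (r⁵s) · s = r⁵
  (r⁵) · (r⁷s) = r⁴s
  (r⁴s) · s = r⁴

Answer: r⁴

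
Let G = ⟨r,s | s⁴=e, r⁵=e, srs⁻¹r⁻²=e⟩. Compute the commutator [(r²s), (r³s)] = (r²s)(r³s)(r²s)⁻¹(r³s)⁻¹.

[(r²s), (r³s)] = (r²s)·(r³s)·(r²s)⁻¹·(r³s)⁻¹.
  (r²s) · (r³s) = r³s²
  (r³s²) · (r⁴s³) = r⁴s
  (r⁴s) · (rs³) = r

Answer: r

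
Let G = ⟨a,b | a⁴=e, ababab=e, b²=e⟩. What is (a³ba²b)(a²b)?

Compute (a³ba²b) · (a²b) by multiplying left to right and reducing via the relations at each step:
  (a³ba²b) · a² = aba²b
  (aba²b) · b = aba²

Answer: aba²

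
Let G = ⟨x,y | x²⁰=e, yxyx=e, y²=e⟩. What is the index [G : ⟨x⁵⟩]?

First find ord(x⁵) by computing successive powers:
  (x⁵)¹ = x⁵, (x⁵)² = x¹⁰, (x⁵)³ = x¹⁵, (x⁵)⁴ = e.
So |⟨x⁵⟩| = ord(x⁵) = 4. With |G| = 40, by Lagrange [G : ⟨x⁵⟩] = 40/4 = 10.

Answer: 10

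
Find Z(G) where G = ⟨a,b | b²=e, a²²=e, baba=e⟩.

An element z ∈ Z(G) iff z commutes with every generator.
For example a¹¹ is central: (a¹¹)·a = a¹² = a·(a¹¹); (a¹¹)·b = a¹¹b = b·(a¹¹).
Whereas a ∉ Z(G) since a·b = ab ≠ a²¹b = b·a.
Checking each of the 44 elements this way gives Z(G) = {e, a¹¹}, of order 2.

Answer: {e, a¹¹}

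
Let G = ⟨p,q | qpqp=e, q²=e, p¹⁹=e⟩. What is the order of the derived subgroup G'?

G' = [G, G] is generated by all commutators. The generator-pair commutators are: [p, q] = p².
The subgroup they normally generate is {e, p, p², p³, p⁴, p⁵, p⁶, p⁷, p⁸, p⁹, p¹⁰, p¹¹, p¹², p¹³, p¹⁴, p¹⁵, p¹⁶, p¹⁷, p¹⁸}, of order 19.
Check: |G/G'| = 38/19 = 2 is the order of the abelianisation.

Answer: 19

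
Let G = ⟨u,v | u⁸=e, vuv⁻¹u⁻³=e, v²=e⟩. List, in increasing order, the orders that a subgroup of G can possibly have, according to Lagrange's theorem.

|G| = 16 = 2⁴. By Lagrange's theorem the order of any subgroup divides 16; the divisors of 16 are 1, 2, 4, 8, 16.

Answer: 1, 2, 4, 8, 16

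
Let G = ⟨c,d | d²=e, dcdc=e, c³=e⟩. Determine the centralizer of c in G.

⟨c⟩ ⊆ C_G(c) since powers of c commute with c; so |C_G(c)| ≥ |⟨c⟩| = 3.
By orbit–stabilizer, |C_G(c)| = |G| / |conj. class of c| = 6 / 2 = 3.
The 3 elements commuting with c are {e, c, c²}.

Answer: {e, c, c²}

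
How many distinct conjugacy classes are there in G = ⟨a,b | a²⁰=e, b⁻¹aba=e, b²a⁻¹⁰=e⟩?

The conjugacy classes (representative and size) are:
  [e] (size 1), [a] (size 2), [a²] (size 2), [a³] (size 2), [a⁴] (size 2), [a⁵] (size 2), [a¹⁴] (size 2), [a⁷] (size 2), [a⁸] (size 2), [a¹¹] (size 2), [a¹⁰] (size 1), [a²b⁻¹] (size 10), [a⁹b] (size 10).
Class equation: 1 + 2 + 2 + 2 + 2 + 2 + 2 + 2 + 2 + 2 + 1 + 10 + 10 = 40 = |G|. So G has 13 conjugacy classes.

Answer: 13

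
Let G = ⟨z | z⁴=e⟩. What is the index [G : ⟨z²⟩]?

First find ord(z²) by computing successive powers:
  (z²)¹ = z², (z²)² = e.
So |⟨z²⟩| = ord(z²) = 2. With |G| = 4, by Lagrange [G : ⟨z²⟩] = 4/2 = 2.

Answer: 2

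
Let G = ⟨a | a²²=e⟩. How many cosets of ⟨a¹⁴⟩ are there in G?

First find ord(a¹⁴) by computing successive powers:
  (a¹⁴)¹ = a¹⁴, (a¹⁴)² = a⁶, (a¹⁴)³ = a²⁰, (a¹⁴)⁴ = a¹², (a¹⁴)⁵ = a⁴, (a¹⁴)⁶ = a¹⁸, (a¹⁴)⁷ = a¹⁰, (a¹⁴)⁸ = a², (a¹⁴)⁹ = a¹⁶, (a¹⁴)¹⁰ = a⁸, (a¹⁴)¹¹ = e.
So |⟨a¹⁴⟩| = ord(a¹⁴) = 11. With |G| = 22, by Lagrange [G : ⟨a¹⁴⟩] = 22/11 = 2.

Answer: 2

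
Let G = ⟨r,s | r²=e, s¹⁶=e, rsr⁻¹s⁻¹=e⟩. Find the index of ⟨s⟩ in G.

First find ord(s) by computing successive powers:
  s¹ = s, s² = s², s³ = s³, s⁴ = s⁴, s⁵ = s⁵, s⁶ = s⁶, s⁷ = s⁷, s⁸ = s⁸, s⁹ = s⁹, s¹⁰ = s¹⁰, s¹¹ = s¹¹, s¹² = s¹², s¹³ = s¹³, s¹⁴ = s¹⁴, s¹⁵ = s¹⁵, s¹⁶ = e.
So |⟨s⟩| = ord(s) = 16. With |G| = 32, by Lagrange [G : ⟨s⟩] = 32/16 = 2.

Answer: 2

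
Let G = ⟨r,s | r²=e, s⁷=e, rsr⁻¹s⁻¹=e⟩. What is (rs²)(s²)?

Compute (rs²) · (s²) by multiplying left to right and reducing via the relations at each step:
  (rs²) · s² = rs⁴

Answer: rs⁴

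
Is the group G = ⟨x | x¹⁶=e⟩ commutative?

G has a single generator, so G is cyclic and hence abelian.

Answer: Yes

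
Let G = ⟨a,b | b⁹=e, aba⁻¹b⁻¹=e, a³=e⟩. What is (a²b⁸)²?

Compute successive powers of (a²b⁸), reducing at each step:
  (a²b⁸)²: (a²b⁸) · a² = ab⁸;   (ab⁸) · b⁸ = ab⁷

Answer: ab⁷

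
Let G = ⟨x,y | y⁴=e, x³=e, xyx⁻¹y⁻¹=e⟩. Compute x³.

Compute successive powers of x, reducing at each step:
  x²: x · x = x²
  x³: (x²) · x = e

Answer: e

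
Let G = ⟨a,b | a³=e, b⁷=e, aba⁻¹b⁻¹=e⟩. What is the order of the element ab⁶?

Compute successive powers until reaching e:
  (ab⁶)¹ = ab⁶, (ab⁶)² = a²b⁵, (ab⁶)³ = b⁴, (ab⁶)⁴ = ab³, (ab⁶)⁵ = a²b², (ab⁶)⁶ = b, (ab⁶)⁷ = a, (ab⁶)⁸ = a²b⁶, (ab⁶)⁹ = b⁵, (ab⁶)¹⁰ = ab⁴, (ab⁶)¹¹ = a²b³, (ab⁶)¹² = b², (ab⁶)¹³ = ab, (ab⁶)¹⁴ = a², (ab⁶)¹⁵ = b⁶, (ab⁶)¹⁶ = ab⁵, (ab⁶)¹⁷ = a²b⁴, (ab⁶)¹⁸ = b³, (ab⁶)¹⁹ = ab², (ab⁶)²⁰ = a²b, (ab⁶)²¹ = e.
The smallest positive k with (ab⁶)ᵏ = e is 21.

Answer: 21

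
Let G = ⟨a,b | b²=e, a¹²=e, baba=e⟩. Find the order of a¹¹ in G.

Compute successive powers until reaching e:
  (a¹¹)¹ = a¹¹, (a¹¹)² = a¹⁰, (a¹¹)³ = a⁹, (a¹¹)⁴ = a⁸, (a¹¹)⁵ = a⁷, (a¹¹)⁶ = a⁶, (a¹¹)⁷ = a⁵, (a¹¹)⁸ = a⁴, (a¹¹)⁹ = a³, (a¹¹)¹⁰ = a², (a¹¹)¹¹ = a, (a¹¹)¹² = e.
The smallest positive k with (a¹¹)ᵏ = e is 12.

Answer: 12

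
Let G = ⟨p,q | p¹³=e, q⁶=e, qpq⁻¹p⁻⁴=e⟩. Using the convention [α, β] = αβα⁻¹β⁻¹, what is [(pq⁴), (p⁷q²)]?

[(pq⁴), (p⁷q²)] = (pq⁴)·(p⁷q²)·(pq⁴)⁻¹·(p⁷q²)⁻¹.
  (pq⁴) · (p⁷q²) = p¹²
  (p¹²) · (p¹⁰q²) = p⁹q²
  (p⁹q²) · (p²q⁴) = p²

Answer: p²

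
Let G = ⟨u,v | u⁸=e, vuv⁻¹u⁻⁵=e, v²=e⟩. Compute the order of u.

Compute successive powers until reaching e:
  u¹ = u, u² = u², u³ = u³, u⁴ = u⁴, u⁵ = u⁵, u⁶ = u⁶, u⁷ = u⁷, u⁸ = e.
The smallest positive k with uᵏ = e is 8.

Answer: 8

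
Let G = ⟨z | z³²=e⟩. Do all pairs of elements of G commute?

G has a single generator, so G is cyclic and hence abelian.

Answer: Yes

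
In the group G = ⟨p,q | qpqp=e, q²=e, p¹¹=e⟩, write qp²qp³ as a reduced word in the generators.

Multiply left to right, reducing at each step:
  q · p² = p⁹q
  (p⁹q) · q = p⁹
  (p⁹) · p³ = p

Answer: p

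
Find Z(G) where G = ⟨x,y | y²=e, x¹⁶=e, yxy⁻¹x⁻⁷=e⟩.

An element z ∈ Z(G) iff z commutes with every generator.
For example x⁸ is central: (x⁸)·x = x⁹ = x·(x⁸); (x⁸)·y = x⁸y = y·(x⁸).
Whereas x ∉ Z(G) since x·y = xy ≠ x⁷y = y·x.
Checking each of the 32 elements this way gives Z(G) = {e, x⁸}, of order 2.

Answer: {e, x⁸}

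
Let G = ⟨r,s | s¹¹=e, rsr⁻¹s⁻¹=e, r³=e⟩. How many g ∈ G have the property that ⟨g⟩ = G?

G is cyclic of order 33. An element generates G iff its order is 33, and a cyclic group of order 33 has exactly φ(33) = 20 such elements.

Answer: 20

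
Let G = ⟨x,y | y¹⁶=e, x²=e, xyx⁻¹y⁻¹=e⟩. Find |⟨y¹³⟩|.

|⟨y¹³⟩| equals the order of y¹³. Compute successive powers until reaching e:
  (y¹³)¹ = y¹³, (y¹³)² = y¹⁰, (y¹³)³ = y⁷, (y¹³)⁴ = y⁴, (y¹³)⁵ = y, (y¹³)⁶ = y¹⁴, (y¹³)⁷ = y¹¹, (y¹³)⁸ = y⁸, (y¹³)⁹ = y⁵, (y¹³)¹⁰ = y², (y¹³)¹¹ = y¹⁵, (y¹³)¹² = y¹², (y¹³)¹³ = y⁹, (y¹³)¹⁴ = y⁶, (y¹³)¹⁵ = y³, (y¹³)¹⁶ = e.
The smallest positive k with (y¹³)ᵏ = e is 16, so |⟨y¹³⟩| = 16.

Answer: 16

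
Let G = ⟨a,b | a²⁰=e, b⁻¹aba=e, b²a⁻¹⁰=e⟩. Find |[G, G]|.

G' = [G, G] is generated by all commutators. The generator-pair commutators are: [a, b] = a².
The subgroup they normally generate is {e, a², a⁴, a⁶, a⁸, a¹⁰, a¹², a¹⁴, a¹⁶, a¹⁸}, of order 10.
Check: |G/G'| = 40/10 = 4 is the order of the abelianisation.

Answer: 10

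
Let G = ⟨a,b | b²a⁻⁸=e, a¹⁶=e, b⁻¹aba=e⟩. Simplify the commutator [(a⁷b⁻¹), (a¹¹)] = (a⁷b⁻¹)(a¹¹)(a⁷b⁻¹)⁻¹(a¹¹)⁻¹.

[(a⁷b⁻¹), (a¹¹)] = (a⁷b⁻¹)·(a¹¹)·(a⁷b⁻¹)⁻¹·(a¹¹)⁻¹.
  (a⁷b⁻¹) · (a¹¹) = a⁴b
  (a⁴b) · (a⁷b) = a⁵
  (a⁵) · (a⁵) = a¹⁰

Answer: a¹⁰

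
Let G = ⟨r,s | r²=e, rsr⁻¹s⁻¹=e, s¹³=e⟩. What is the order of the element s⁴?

Compute successive powers until reaching e:
  (s⁴)¹ = s⁴, (s⁴)² = s⁸, (s⁴)³ = s¹², (s⁴)⁴ = s³, (s⁴)⁵ = s⁷, (s⁴)⁶ = s¹¹, (s⁴)⁷ = s², (s⁴)⁸ = s⁶, (s⁴)⁹ = s¹⁰, (s⁴)¹⁰ = s, (s⁴)¹¹ = s⁵, (s⁴)¹² = s⁹, (s⁴)¹³ = e.
The smallest positive k with (s⁴)ᵏ = e is 13.

Answer: 13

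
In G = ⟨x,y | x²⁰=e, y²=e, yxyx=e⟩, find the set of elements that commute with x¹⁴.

⟨x¹⁴⟩ ⊆ C_G(x¹⁴) since powers of x¹⁴ commute with x¹⁴; so |C_G(x¹⁴)| ≥ |⟨x¹⁴⟩| = 10.
By orbit–stabilizer, |C_G(x¹⁴)| = |G| / |conj. class of x¹⁴| = 40 / 2 = 20.
The 20 elements commuting with x¹⁴ are {e, x, x², x³, x⁴, x⁵, x⁶, x⁷, x⁸, x⁹, x¹⁰, x¹¹, x¹², x¹³, x¹⁴, x¹⁵, x¹⁶, x¹⁷, x¹⁸, x¹⁹}.

Answer: {e, x, x², x³, x⁴, x⁵, x⁶, x⁷, x⁸, x⁹, x¹⁰, x¹¹, x¹², x¹³, x¹⁴, x¹⁵, x¹⁶, x¹⁷, x¹⁸, x¹⁹}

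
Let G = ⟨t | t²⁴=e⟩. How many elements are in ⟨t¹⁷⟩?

|⟨t¹⁷⟩| equals the order of t¹⁷. Compute successive powers until reaching e:
  (t¹⁷)¹ = t¹⁷, (t¹⁷)² = t¹⁰, (t¹⁷)³ = t³, (t¹⁷)⁴ = t²⁰, (t¹⁷)⁵ = t¹³, (t¹⁷)⁶ = t⁶, (t¹⁷)⁷ = t²³, (t¹⁷)⁸ = t¹⁶, (t¹⁷)⁹ = t⁹, (t¹⁷)¹⁰ = t², (t¹⁷)¹¹ = t¹⁹, (t¹⁷)¹² = t¹², (t¹⁷)¹³ = t⁵, (t¹⁷)¹⁴ = t²², (t¹⁷)¹⁵ = t¹⁵, (t¹⁷)¹⁶ = t⁸, (t¹⁷)¹⁷ = t, (t¹⁷)¹⁸ = t¹⁸, (t¹⁷)¹⁹ = t¹¹, (t¹⁷)²⁰ = t⁴, (t¹⁷)²¹ = t²¹, (t¹⁷)²² = t¹⁴, (t¹⁷)²³ = t⁷, (t¹⁷)²⁴ = e.
The smallest positive k with (t¹⁷)ᵏ = e is 24, so |⟨t¹⁷⟩| = 24.

Answer: 24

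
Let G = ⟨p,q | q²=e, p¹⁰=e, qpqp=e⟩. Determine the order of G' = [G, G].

G' = [G, G] is generated by all commutators. The generator-pair commutators are: [p, q] = p².
The subgroup they normally generate is {e, p², p⁴, p⁶, p⁸}, of order 5.
Check: |G/G'| = 20/5 = 4 is the order of the abelianisation.

Answer: 5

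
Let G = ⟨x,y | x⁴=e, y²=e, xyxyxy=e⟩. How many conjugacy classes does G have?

The conjugacy classes (representative and size) are:
  [e] (size 1), [x³] (size 6), [x²yx²y] (size 3), [xyx³] (size 6), [yx³] (size 8).
Class equation: 1 + 6 + 3 + 6 + 8 = 24 = |G|. So G has 5 conjugacy classes.

Answer: 5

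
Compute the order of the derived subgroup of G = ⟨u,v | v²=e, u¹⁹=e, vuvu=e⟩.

G' = [G, G] is generated by all commutators. The generator-pair commutators are: [u, v] = u².
The subgroup they normally generate is {e, u, u², u³, u⁴, u⁵, u⁶, u⁷, u⁸, u⁹, u¹⁰, u¹¹, u¹², u¹³, u¹⁴, u¹⁵, u¹⁶, u¹⁷, u¹⁸}, of order 19.
Check: |G/G'| = 38/19 = 2 is the order of the abelianisation.

Answer: 19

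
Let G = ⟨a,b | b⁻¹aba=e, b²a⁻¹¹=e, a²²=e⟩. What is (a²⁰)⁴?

Compute successive powers of (a²⁰), reducing at each step:
  (a²⁰)²: (a²⁰) · a²⁰ = a¹⁸
  (a²⁰)³: (a¹⁸) · a²⁰ = a¹⁶
  (a²⁰)⁴: (a¹⁶) · a²⁰ = a¹⁴

Answer: a¹⁴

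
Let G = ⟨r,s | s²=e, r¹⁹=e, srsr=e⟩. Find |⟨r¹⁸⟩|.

|⟨r¹⁸⟩| equals the order of r¹⁸. Compute successive powers until reaching e:
  (r¹⁸)¹ = r¹⁸, (r¹⁸)² = r¹⁷, (r¹⁸)³ = r¹⁶, (r¹⁸)⁴ = r¹⁵, (r¹⁸)⁵ = r¹⁴, (r¹⁸)⁶ = r¹³, (r¹⁸)⁷ = r¹², (r¹⁸)⁸ = r¹¹, (r¹⁸)⁹ = r¹⁰, (r¹⁸)¹⁰ = r⁹, (r¹⁸)¹¹ = r⁸, (r¹⁸)¹² = r⁷, (r¹⁸)¹³ = r⁶, (r¹⁸)¹⁴ = r⁵, (r¹⁸)¹⁵ = r⁴, (r¹⁸)¹⁶ = r³, (r¹⁸)¹⁷ = r², (r¹⁸)¹⁸ = r, (r¹⁸)¹⁹ = e.
The smallest positive k with (r¹⁸)ᵏ = e is 19, so |⟨r¹⁸⟩| = 19.

Answer: 19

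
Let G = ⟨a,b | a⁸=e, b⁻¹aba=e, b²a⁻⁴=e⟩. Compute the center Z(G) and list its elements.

An element z ∈ Z(G) iff z commutes with every generator.
For example a⁴ is central: (a⁴)·a = a⁵ = a·(a⁴); (a⁴)·b = b⁻¹ = b·(a⁴).
Whereas a ∉ Z(G) since a·b = ab ≠ a³b⁻¹ = b·a.
Checking each of the 16 elements this way gives Z(G) = {e, a⁴}, of order 2.

Answer: {e, a⁴}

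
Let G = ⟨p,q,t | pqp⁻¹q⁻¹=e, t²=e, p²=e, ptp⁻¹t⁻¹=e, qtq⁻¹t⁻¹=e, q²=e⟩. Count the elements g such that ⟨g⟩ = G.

⟨g⟩ = G would require ord(g) = |G| = 8, but the maximum element order in G is 2 < 8. So G is not cyclic and no single element generates it: the count is 0.

Answer: 0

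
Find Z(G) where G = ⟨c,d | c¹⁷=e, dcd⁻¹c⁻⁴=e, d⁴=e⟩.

An element z ∈ Z(G) iff z commutes with every generator.
For example e is central: e·c = c = c·e; e·d = d = d·e.
Whereas c ∉ Z(G) since c·d = cd ≠ c⁴d = d·c.
Checking each of the 68 elements this way gives Z(G) = {e}, of order 1.

Answer: {e}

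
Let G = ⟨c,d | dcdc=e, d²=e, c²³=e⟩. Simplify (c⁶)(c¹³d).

Compute (c⁶) · (c¹³d) by multiplying left to right and reducing via the relations at each step:
  (c⁶) · c¹³ = c¹⁹
  (c¹⁹) · d = c¹⁹d

Answer: c¹⁹d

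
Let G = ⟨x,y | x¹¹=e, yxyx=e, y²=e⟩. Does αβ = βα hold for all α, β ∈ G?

x·y = xy but y·x = x¹⁰y, so x·y ≠ y·x and G is not abelian.

Answer: No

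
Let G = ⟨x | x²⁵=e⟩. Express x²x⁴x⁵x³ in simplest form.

Multiply left to right, reducing at each step:
  (x²) · x⁴ = x⁶
  (x⁶) · x⁵ = x¹¹
  (x¹¹) · x³ = x¹⁴

Answer: x¹⁴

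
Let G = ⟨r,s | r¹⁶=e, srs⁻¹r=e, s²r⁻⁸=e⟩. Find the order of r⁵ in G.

Compute successive powers until reaching e:
  (r⁵)¹ = r⁵, (r⁵)² = r¹⁰, (r⁵)³ = r¹⁵, (r⁵)⁴ = r⁴, (r⁵)⁵ = r⁹, (r⁵)⁶ = r¹⁴, (r⁵)⁷ = r³, (r⁵)⁸ = r⁸, (r⁵)⁹ = r¹³, (r⁵)¹⁰ = r², (r⁵)¹¹ = r⁷, (r⁵)¹² = r¹², (r⁵)¹³ = r, (r⁵)¹⁴ = r⁶, (r⁵)¹⁵ = r¹¹, (r⁵)¹⁶ = e.
The smallest positive k with (r⁵)ᵏ = e is 16.

Answer: 16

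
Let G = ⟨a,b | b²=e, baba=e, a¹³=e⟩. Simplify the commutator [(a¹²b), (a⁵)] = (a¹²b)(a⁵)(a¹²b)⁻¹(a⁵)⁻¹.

[(a¹²b), (a⁵)] = (a¹²b)·(a⁵)·(a¹²b)⁻¹·(a⁵)⁻¹.
  (a¹²b) · (a⁵) = a⁷b
  (a⁷b) · (a¹²b) = a⁸
  (a⁸) · (a⁸) = a³

Answer: a³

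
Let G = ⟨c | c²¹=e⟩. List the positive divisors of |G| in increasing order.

|G| = 21 = 3 · 7. By Lagrange's theorem the order of any subgroup divides 21; the divisors of 21 are 1, 3, 7, 21.

Answer: 1, 3, 7, 21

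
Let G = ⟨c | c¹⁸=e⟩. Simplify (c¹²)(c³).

Compute (c¹²) · (c³) by multiplying left to right and reducing via the relations at each step:
  (c¹²) · c³ = c¹⁵

Answer: c¹⁵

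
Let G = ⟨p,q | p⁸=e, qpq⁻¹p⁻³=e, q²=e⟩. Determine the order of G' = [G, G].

G' = [G, G] is generated by all commutators. The generator-pair commutators are: [p, q] = p⁶.
The subgroup they normally generate is {e, p², p⁴, p⁶}, of order 4.
Check: |G/G'| = 16/4 = 4 is the order of the abelianisation.

Answer: 4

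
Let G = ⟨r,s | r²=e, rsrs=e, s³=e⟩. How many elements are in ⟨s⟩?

|⟨s⟩| equals the order of s. Compute successive powers until reaching e:
  s¹ = s, s² = s², s³ = e.
The smallest positive k with sᵏ = e is 3, so |⟨s⟩| = 3.

Answer: 3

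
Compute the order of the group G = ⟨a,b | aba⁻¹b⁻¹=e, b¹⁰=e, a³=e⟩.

Enumerate words in the generators, reducing via the relations: the distinct elements are
  {a, b, e, ab, a², b², b³, b⁴, b⁵, b⁶, b⁷, b⁸, b⁹, ab², ab³, ab⁴, ab⁵, ab⁶, ab⁷, ab⁸, ab⁹, a²b, a²b², a²b³, a²b⁴, a²b⁵, a²b⁶, a²b⁷, a²b⁸, a²b⁹}.
No further products give new elements, so |G| = 30.

Answer: 30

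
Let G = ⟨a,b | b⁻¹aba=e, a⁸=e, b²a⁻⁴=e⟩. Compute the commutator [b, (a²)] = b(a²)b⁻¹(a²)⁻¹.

[b, (a²)] = b·(a²)·b⁻¹·(a²)⁻¹.
  b · (a²) = a²b⁻¹
  (a²b⁻¹) · (b⁻¹) = a⁶
  (a⁶) · (a⁶) = a⁴

Answer: a⁴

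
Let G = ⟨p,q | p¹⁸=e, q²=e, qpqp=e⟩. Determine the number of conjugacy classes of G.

The conjugacy classes (representative and size) are:
  [e] (size 1), [p] (size 2), [p²] (size 2), [p³] (size 2), [p¹⁴] (size 2), [p⁵] (size 2), [p¹²] (size 2), [p⁷] (size 2), [p¹⁰] (size 2), [p⁹] (size 1), [p¹⁰q] (size 9), [pq] (size 9).
Class equation: 1 + 2 + 2 + 2 + 2 + 2 + 2 + 2 + 2 + 1 + 9 + 9 = 36 = |G|. So G has 12 conjugacy classes.

Answer: 12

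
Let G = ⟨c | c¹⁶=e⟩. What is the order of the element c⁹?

Compute successive powers until reaching e:
  (c⁹)¹ = c⁹, (c⁹)² = c², (c⁹)³ = c¹¹, (c⁹)⁴ = c⁴, (c⁹)⁵ = c¹³, (c⁹)⁶ = c⁶, (c⁹)⁷ = c¹⁵, (c⁹)⁸ = c⁸, (c⁹)⁹ = c, (c⁹)¹⁰ = c¹⁰, (c⁹)¹¹ = c³, (c⁹)¹² = c¹², (c⁹)¹³ = c⁵, (c⁹)¹⁴ = c¹⁴, (c⁹)¹⁵ = c⁷, (c⁹)¹⁶ = e.
The smallest positive k with (c⁹)ᵏ = e is 16.

Answer: 16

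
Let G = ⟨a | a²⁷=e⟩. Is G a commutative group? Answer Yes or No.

G has a single generator, so G is cyclic and hence abelian.

Answer: Yes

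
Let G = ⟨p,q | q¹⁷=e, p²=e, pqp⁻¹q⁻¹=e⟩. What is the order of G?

Enumerate words in the generators, reducing via the relations: the distinct elements are
  {e, p, q, pq, q², q³, q⁴, q⁵, q⁶, q⁷, q⁸, q⁹, pq², pq³, pq⁴, pq⁵, pq⁶, pq⁷, pq⁸, pq⁹, q¹², q¹³, q¹¹, q¹⁰, q¹⁴, q¹⁵, q¹⁶, pq¹², pq¹³, pq¹¹, pq¹⁰, pq¹⁴, pq¹⁵, pq¹⁶}.
No further products give new elements, so |G| = 34.

Answer: 34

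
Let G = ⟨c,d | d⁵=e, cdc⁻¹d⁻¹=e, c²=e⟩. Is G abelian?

Each pair of generators commutes: c·d = cd = d·c. Since the generators pairwise commute, every element of G commutes with every other, so G is abelian.

Answer: Yes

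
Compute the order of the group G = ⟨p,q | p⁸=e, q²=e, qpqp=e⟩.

Enumerate words in the generators, reducing via the relations: the distinct elements are
  {e, p, q, pq, p², p³, p⁴, p⁵, p⁶, p⁷, p²q, p³q, p⁴q, p⁵q, p⁶q, p⁷q}.
No further products give new elements, so |G| = 16.

Answer: 16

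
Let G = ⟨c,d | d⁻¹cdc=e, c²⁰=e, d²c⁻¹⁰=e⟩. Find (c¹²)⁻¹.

The order of (c¹²) is 5 (smallest k with (c¹²)ᵏ = e), so (c¹²)⁻¹ = (c¹²)⁴ = c⁸.
Check: (c¹²) · (c⁸) → (c¹²) · c⁸ = e, giving e as required.

Answer: c⁸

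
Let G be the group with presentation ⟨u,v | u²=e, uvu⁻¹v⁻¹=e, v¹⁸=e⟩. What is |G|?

Enumerate words in the generators, reducing via the relations: the distinct elements are
  {e, u, v, uv, v², v³, v⁴, v⁵, v⁶, v⁷, v⁸, v⁹, uv², uv³, uv⁴, uv⁵, uv⁶, uv⁷, uv⁸, uv⁹, v¹², v¹³, v¹¹, v¹⁰, v¹⁴, v¹⁵, v¹⁶, v¹⁷, uv¹², uv¹³, uv¹¹, uv¹⁰, uv¹⁴, uv¹⁵, uv¹⁶, uv¹⁷}.
No further products give new elements, so |G| = 36.

Answer: 36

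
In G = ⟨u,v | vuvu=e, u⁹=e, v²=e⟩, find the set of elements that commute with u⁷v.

⟨u⁷v⟩ ⊆ C_G(u⁷v) since powers of u⁷v commute with u⁷v; so |C_G(u⁷v)| ≥ |⟨u⁷v⟩| = 2.
By orbit–stabilizer, |C_G(u⁷v)| = |G| / |conj. class of u⁷v| = 18 / 9 = 2.
The 2 elements commuting with u⁷v are {e, u⁷v}.

Answer: {e, u⁷v}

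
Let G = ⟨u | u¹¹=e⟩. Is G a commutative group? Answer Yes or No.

G has a single generator, so G is cyclic and hence abelian.

Answer: Yes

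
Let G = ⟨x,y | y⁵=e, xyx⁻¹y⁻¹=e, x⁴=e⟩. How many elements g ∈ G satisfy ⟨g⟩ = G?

G is cyclic of order 20. An element generates G iff its order is 20, and a cyclic group of order 20 has exactly φ(20) = 8 such elements.

Answer: 8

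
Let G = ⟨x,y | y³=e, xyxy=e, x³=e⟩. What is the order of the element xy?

Compute successive powers until reaching e:
  (xy)¹ = xy, (xy)² = e.
The smallest positive k with (xy)ᵏ = e is 2.

Answer: 2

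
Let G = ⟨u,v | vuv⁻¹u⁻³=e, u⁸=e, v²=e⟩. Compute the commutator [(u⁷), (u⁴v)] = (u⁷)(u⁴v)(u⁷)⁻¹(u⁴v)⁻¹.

[(u⁷), (u⁴v)] = (u⁷)·(u⁴v)·(u⁷)⁻¹·(u⁴v)⁻¹.
  (u⁷) · (u⁴v) = u³v
  (u³v) · u = u⁶v
  (u⁶v) · (u⁴v) = u²

Answer: u²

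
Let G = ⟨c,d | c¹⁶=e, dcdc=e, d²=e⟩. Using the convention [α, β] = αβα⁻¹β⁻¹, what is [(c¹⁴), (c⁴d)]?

[(c¹⁴), (c⁴d)] = (c¹⁴)·(c⁴d)·(c¹⁴)⁻¹·(c⁴d)⁻¹.
  (c¹⁴) · (c⁴d) = c²d
  (c²d) · (c²) = d
  d · (c⁴d) = c¹²

Answer: c¹²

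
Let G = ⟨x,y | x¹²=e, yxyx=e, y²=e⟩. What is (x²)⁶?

Compute successive powers of (x²), reducing at each step:
  (x²)²: (x²) · x² = x⁴
  (x²)³: (x⁴) · x² = x⁶
  (x²)⁴: (x⁶) · x² = x⁸
  (x²)⁵: (x⁸) · x² = x¹⁰
  (x²)⁶: (x¹⁰) · x² = e

Answer: e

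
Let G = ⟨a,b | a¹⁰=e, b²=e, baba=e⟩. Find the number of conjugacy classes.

The conjugacy classes (representative and size) are:
  [e] (size 1), [a] (size 2), [a²] (size 2), [a³] (size 2), [a⁴] (size 2), [a⁵] (size 1), [a²b] (size 5), [a³b] (size 5).
Class equation: 1 + 2 + 2 + 2 + 2 + 1 + 5 + 5 = 20 = |G|. So G has 8 conjugacy classes.

Answer: 8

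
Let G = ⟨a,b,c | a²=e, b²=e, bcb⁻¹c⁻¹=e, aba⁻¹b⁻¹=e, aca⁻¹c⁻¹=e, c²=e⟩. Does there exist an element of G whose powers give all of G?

|G| = 8, but the maximum element order in G is 2 < 8. No single element generates all of G, so G is not cyclic.

Answer: No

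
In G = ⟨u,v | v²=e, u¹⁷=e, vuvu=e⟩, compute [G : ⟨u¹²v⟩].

First find ord(u¹²v) by computing successive powers:
  (u¹²v)¹ = u¹²v, (u¹²v)² = e.
So |⟨u¹²v⟩| = ord(u¹²v) = 2. With |G| = 34, by Lagrange [G : ⟨u¹²v⟩] = 34/2 = 17.

Answer: 17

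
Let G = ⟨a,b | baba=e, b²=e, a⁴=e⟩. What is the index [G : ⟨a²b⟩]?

First find ord(a²b) by computing successive powers:
  (a²b)¹ = a²b, (a²b)² = e.
So |⟨a²b⟩| = ord(a²b) = 2. With |G| = 8, by Lagrange [G : ⟨a²b⟩] = 8/2 = 4.

Answer: 4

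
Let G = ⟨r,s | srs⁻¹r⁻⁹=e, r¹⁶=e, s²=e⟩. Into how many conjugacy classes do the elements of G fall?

The conjugacy classes (representative and size) are:
  [e] (size 1), [r⁹] (size 2), [r²] (size 1), [r³] (size 2), [r⁴] (size 1), [r¹³] (size 2), [r⁶] (size 1), [r¹⁵] (size 2), [r⁸] (size 1), [r¹⁰] (size 1), [r¹²] (size 1), [r¹⁴] (size 1), [s] (size 2), [rs] (size 2), [r²s] (size 2), [r¹¹s] (size 2), [r⁴s] (size 2), [r¹³s] (size 2), [r¹⁴s] (size 2), [r¹⁵s] (size 2).
Class equation: 1 + 2 + 1 + 2 + 1 + 2 + 1 + 2 + 1 + 1 + 1 + 1 + 2 + 2 + 2 + 2 + 2 + 2 + 2 + 2 = 32 = |G|. So G has 20 conjugacy classes.

Answer: 20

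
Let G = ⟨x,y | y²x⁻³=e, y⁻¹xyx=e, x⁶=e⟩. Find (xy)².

Compute successive powers of (xy), reducing at each step:
  (xy)²: (xy) · x = y;   y · y = x³

Answer: x³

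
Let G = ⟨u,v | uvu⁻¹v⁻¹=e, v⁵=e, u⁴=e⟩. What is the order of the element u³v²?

Compute successive powers until reaching e:
  (u³v²)¹ = u³v², (u³v²)² = u²v⁴, (u³v²)³ = uv, (u³v²)⁴ = v³, (u³v²)⁵ = u³, (u³v²)⁶ = u²v², (u³v²)⁷ = uv⁴, (u³v²)⁸ = v, (u³v²)⁹ = u³v³, (u³v²)¹⁰ = u², (u³v²)¹¹ = uv², (u³v²)¹² = v⁴, (u³v²)¹³ = u³v, (u³v²)¹⁴ = u²v³, (u³v²)¹⁵ = u, (u³v²)¹⁶ = v², (u³v²)¹⁷ = u³v⁴, (u³v²)¹⁸ = u²v, (u³v²)¹⁹ = uv³, (u³v²)²⁰ = e.
The smallest positive k with (u³v²)ᵏ = e is 20.

Answer: 20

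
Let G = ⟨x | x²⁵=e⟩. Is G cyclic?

|G| = 25. The element x has order 25 (its powers give 25 distinct elements), so ⟨x⟩ = G and G is cyclic.

Answer: Yes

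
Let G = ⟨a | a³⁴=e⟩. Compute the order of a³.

Compute successive powers until reaching e:
  (a³)¹ = a³, (a³)² = a⁶, (a³)³ = a⁹, (a³)⁴ = a¹², (a³)⁵ = a¹⁵, (a³)⁶ = a¹⁸, (a³)⁷ = a²¹, (a³)⁸ = a²⁴, (a³)⁹ = a²⁷, (a³)¹⁰ = a³⁰, (a³)¹¹ = a³³, (a³)¹² = a², (a³)¹³ = a⁵, (a³)¹⁴ = a⁸, (a³)¹⁵ = a¹¹, (a³)¹⁶ = a¹⁴, (a³)¹⁷ = a¹⁷, (a³)¹⁸ = a²⁰, (a³)¹⁹ = a²³, (a³)²⁰ = a²⁶, (a³)²¹ = a²⁹, (a³)²² = a³², (a³)²³ = a, (a³)²⁴ = a⁴, (a³)²⁵ = a⁷, (a³)²⁶ = a¹⁰, (a³)²⁷ = a¹³, (a³)²⁸ = a¹⁶, (a³)²⁹ = a¹⁹, (a³)³⁰ = a²², (a³)³¹ = a²⁵, (a³)³² = a²⁸, (a³)³³ = a³¹, (a³)³⁴ = e.
The smallest positive k with (a³)ᵏ = e is 34.

Answer: 34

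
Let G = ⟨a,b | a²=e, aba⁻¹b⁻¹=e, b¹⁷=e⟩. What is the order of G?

Enumerate words in the generators, reducing via the relations: the distinct elements are
  {a, b, e, ab, b², b³, b⁴, b⁵, b⁶, b⁷, b⁸, b⁹, ab², ab³, ab⁴, ab⁵, ab⁶, ab⁷, ab⁸, ab⁹, b¹², b¹³, b¹¹, b¹⁰, b¹⁴, b¹⁵, b¹⁶, ab¹², ab¹³, ab¹¹, ab¹⁰, ab¹⁴, ab¹⁵, ab¹⁶}.
No further products give new elements, so |G| = 34.

Answer: 34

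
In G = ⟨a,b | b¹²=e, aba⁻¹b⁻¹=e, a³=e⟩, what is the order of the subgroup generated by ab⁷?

|⟨ab⁷⟩| equals the order of ab⁷. Compute successive powers until reaching e:
  (ab⁷)¹ = ab⁷, (ab⁷)² = a²b², (ab⁷)³ = b⁹, (ab⁷)⁴ = ab⁴, (ab⁷)⁵ = a²b¹¹, (ab⁷)⁶ = b⁶, (ab⁷)⁷ = ab, (ab⁷)⁸ = a²b⁸, (ab⁷)⁹ = b³, (ab⁷)¹⁰ = ab¹⁰, (ab⁷)¹¹ = a²b⁵, (ab⁷)¹² = e.
The smallest positive k with (ab⁷)ᵏ = e is 12, so |⟨ab⁷⟩| = 12.

Answer: 12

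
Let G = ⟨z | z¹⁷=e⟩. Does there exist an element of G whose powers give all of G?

|G| = 17. The element z has order 17 (its powers give 17 distinct elements), so ⟨z⟩ = G and G is cyclic.

Answer: Yes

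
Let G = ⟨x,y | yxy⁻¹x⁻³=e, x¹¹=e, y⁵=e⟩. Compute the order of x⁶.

Compute successive powers until reaching e:
  (x⁶)¹ = x⁶, (x⁶)² = x, (x⁶)³ = x⁷, (x⁶)⁴ = x², (x⁶)⁵ = x⁸, (x⁶)⁶ = x³, (x⁶)⁷ = x⁹, (x⁶)⁸ = x⁴, (x⁶)⁹ = x¹⁰, (x⁶)¹⁰ = x⁵, (x⁶)¹¹ = e.
The smallest positive k with (x⁶)ᵏ = e is 11.

Answer: 11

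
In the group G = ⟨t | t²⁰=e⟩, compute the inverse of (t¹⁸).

The order of (t¹⁸) is 10 (smallest k with (t¹⁸)ᵏ = e), so (t¹⁸)⁻¹ = (t¹⁸)⁹ = t².
Check: (t¹⁸) · (t²) → (t¹⁸) · t² = e, giving e as required.

Answer: t²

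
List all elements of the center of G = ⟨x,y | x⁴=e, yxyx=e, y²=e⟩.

An element z ∈ Z(G) iff z commutes with every generator.
For example x² is central: (x²)·x = x³ = x·(x²); (x²)·y = x²y = y·(x²).
Whereas x ∉ Z(G) since x·y = xy ≠ x³y = y·x.
Checking each of the 8 elements this way gives Z(G) = {e, x²}, of order 2.

Answer: {e, x²}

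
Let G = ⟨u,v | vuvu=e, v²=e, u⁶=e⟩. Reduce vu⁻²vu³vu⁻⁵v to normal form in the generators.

Multiply left to right, reducing at each step:
  v · u⁻² = u²v
  (u²v) · v = u²
  (u²) · u³ = u⁵
  (u⁵) · v = u⁵v
  (u⁵v) · u⁻⁵ = u⁴v
  (u⁴v) · v = u⁴

Answer: u⁴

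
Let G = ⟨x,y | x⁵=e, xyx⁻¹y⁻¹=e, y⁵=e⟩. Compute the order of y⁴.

Compute successive powers until reaching e:
  (y⁴)¹ = y⁴, (y⁴)² = y³, (y⁴)³ = y², (y⁴)⁴ = y, (y⁴)⁵ = e.
The smallest positive k with (y⁴)ᵏ = e is 5.

Answer: 5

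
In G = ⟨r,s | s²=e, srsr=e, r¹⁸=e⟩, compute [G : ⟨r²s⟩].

First find ord(r²s) by computing successive powers:
  (r²s)¹ = r²s, (r²s)² = e.
So |⟨r²s⟩| = ord(r²s) = 2. With |G| = 36, by Lagrange [G : ⟨r²s⟩] = 36/2 = 18.

Answer: 18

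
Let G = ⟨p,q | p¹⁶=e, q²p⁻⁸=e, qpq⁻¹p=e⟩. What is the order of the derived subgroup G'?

G' = [G, G] is generated by all commutators. The generator-pair commutators are: [p, q] = p².
The subgroup they normally generate is {e, p², p⁴, p⁶, p⁸, p¹⁰, p¹², p¹⁴}, of order 8.
Check: |G/G'| = 32/8 = 4 is the order of the abelianisation.

Answer: 8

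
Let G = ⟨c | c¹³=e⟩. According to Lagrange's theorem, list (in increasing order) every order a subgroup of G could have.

|G| = 13 = 13. By Lagrange's theorem the order of any subgroup divides 13; the divisors of 13 are 1, 13.

Answer: 1, 13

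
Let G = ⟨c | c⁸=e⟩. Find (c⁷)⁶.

Compute successive powers of (c⁷), reducing at each step:
  (c⁷)²: (c⁷) · c⁷ = c⁶
  (c⁷)³: (c⁶) · c⁷ = c⁵
  (c⁷)⁴: (c⁵) · c⁷ = c⁴
  (c⁷)⁵: (c⁴) · c⁷ = c³
  (c⁷)⁶: (c³) · c⁷ = c²

Answer: c²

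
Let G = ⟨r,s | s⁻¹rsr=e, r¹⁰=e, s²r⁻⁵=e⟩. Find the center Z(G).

An element z ∈ Z(G) iff z commutes with every generator.
For example r⁵ is central: (r⁵)·r = r⁶ = r·(r⁵); (r⁵)·s = s⁻¹ = s·(r⁵).
Whereas r ∉ Z(G) since r·s = rs ≠ r⁴s⁻¹ = s·r.
Checking each of the 20 elements this way gives Z(G) = {e, r⁵}, of order 2.

Answer: {e, r⁵}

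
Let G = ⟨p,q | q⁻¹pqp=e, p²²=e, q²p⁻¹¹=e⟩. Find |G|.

Enumerate words in the generators, reducing via the relations: the distinct elements are
  {e, p, q, pq, p², p³, p⁴, p⁵, p⁶, p⁷, p⁸, p⁹, p²q, p²¹, p²⁰, p³q, p¹², p¹³, p¹¹, p¹⁰, p¹⁴, p¹⁵, p¹⁶, p¹⁷, p¹⁸, p¹⁹, p⁴q, p⁵q, p⁶q, p⁷q, p⁸q, p⁹q, q⁻¹, pq⁻¹, p¹⁰q, p²q⁻¹, p³q⁻¹, p⁴q⁻¹, p⁵q⁻¹, p⁶q⁻¹, p⁷q⁻¹, p⁸q⁻¹, p⁹q⁻¹, p¹⁰q⁻¹}.
No further products give new elements, so |G| = 44.

Answer: 44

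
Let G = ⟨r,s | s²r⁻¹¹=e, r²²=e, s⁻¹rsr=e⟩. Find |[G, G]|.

G' = [G, G] is generated by all commutators. The generator-pair commutators are: [r, s] = r².
The subgroup they normally generate is {e, r², r⁴, r⁶, r⁸, r¹⁰, r¹², r¹⁴, r¹⁶, r¹⁸, r²⁰}, of order 11.
Check: |G/G'| = 44/11 = 4 is the order of the abelianisation.

Answer: 11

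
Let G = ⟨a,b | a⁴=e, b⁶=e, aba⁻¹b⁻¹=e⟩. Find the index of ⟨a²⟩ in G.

First find ord(a²) by computing successive powers:
  (a²)¹ = a², (a²)² = e.
So |⟨a²⟩| = ord(a²) = 2. With |G| = 24, by Lagrange [G : ⟨a²⟩] = 24/2 = 12.

Answer: 12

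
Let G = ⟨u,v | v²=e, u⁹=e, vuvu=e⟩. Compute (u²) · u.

Compute (u²) · u by multiplying left to right and reducing via the relations at each step:
  (u²) · u = u³

Answer: u³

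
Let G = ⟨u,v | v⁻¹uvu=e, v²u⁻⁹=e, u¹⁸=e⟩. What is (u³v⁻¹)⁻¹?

The order of (u³v⁻¹) is 4 (smallest k with (u³v⁻¹)ᵏ = e), so (u³v⁻¹)⁻¹ = (u³v⁻¹)³ = u³v.
Check: (u³v⁻¹) · (u³v) → (u³v⁻¹) · u³ = v⁻¹;   (v⁻¹) · v = e, giving e as required.

Answer: u³v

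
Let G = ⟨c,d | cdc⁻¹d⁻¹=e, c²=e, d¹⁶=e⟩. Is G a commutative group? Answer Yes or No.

Each pair of generators commutes: c·d = cd = d·c. Since the generators pairwise commute, every element of G commutes with every other, so G is abelian.

Answer: Yes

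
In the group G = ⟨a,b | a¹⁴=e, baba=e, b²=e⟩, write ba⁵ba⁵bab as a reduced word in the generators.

Multiply left to right, reducing at each step:
  b · a⁵ = a⁹b
  (a⁹b) · b = a⁹
  (a⁹) · a⁵ = e
  e · b = b
  b · a = a¹³b
  (a¹³b) · b = a¹³

Answer: a¹³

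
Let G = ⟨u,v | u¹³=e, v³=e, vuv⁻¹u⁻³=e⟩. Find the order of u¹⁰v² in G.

Compute successive powers until reaching e:
  (u¹⁰v²)¹ = u¹⁰v², (u¹⁰v²)² = u⁹v, (u¹⁰v²)³ = e.
The smallest positive k with (u¹⁰v²)ᵏ = e is 3.

Answer: 3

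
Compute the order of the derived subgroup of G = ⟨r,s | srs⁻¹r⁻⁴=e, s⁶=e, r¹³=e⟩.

G' = [G, G] is generated by all commutators. The generator-pair commutators are: [r, s] = r¹⁰.
The subgroup they normally generate is {e, r, r², r³, r⁴, r⁵, r⁶, r⁷, r⁸, r⁹, r¹⁰, r¹¹, r¹²}, of order 13.
Check: |G/G'| = 78/13 = 6 is the order of the abelianisation.

Answer: 13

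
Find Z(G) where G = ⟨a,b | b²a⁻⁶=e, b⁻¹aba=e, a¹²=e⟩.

An element z ∈ Z(G) iff z commutes with every generator.
For example a⁶ is central: (a⁶)·a = a⁷ = a·(a⁶); (a⁶)·b = b⁻¹ = b·(a⁶).
Whereas a ∉ Z(G) since a·b = ab ≠ a⁵b⁻¹ = b·a.
Checking each of the 24 elements this way gives Z(G) = {e, a⁶}, of order 2.

Answer: {e, a⁶}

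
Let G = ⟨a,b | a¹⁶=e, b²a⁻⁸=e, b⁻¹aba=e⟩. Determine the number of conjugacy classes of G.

The conjugacy classes (representative and size) are:
  [e] (size 1), [a] (size 2), [a¹⁴] (size 2), [a³] (size 2), [a¹²] (size 2), [a⁵] (size 2), [a¹⁰] (size 2), [a⁷] (size 2), [a⁸] (size 1), [a⁶b] (size 8), [a³b⁻¹] (size 8).
Class equation: 1 + 2 + 2 + 2 + 2 + 2 + 2 + 2 + 1 + 8 + 8 = 32 = |G|. So G has 11 conjugacy classes.

Answer: 11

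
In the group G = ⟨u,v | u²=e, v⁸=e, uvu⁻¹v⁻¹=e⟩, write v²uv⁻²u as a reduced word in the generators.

Multiply left to right, reducing at each step:
  (v²) · u = uv²
  (uv²) · v⁻² = u
  u · u = e

Answer: e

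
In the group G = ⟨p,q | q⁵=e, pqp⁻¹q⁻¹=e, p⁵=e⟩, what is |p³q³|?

Compute successive powers until reaching e:
  (p³q³)¹ = p³q³, (p³q³)² = pq, (p³q³)³ = p⁴q⁴, (p³q³)⁴ = p²q², (p³q³)⁵ = e.
The smallest positive k with (p³q³)ᵏ = e is 5.

Answer: 5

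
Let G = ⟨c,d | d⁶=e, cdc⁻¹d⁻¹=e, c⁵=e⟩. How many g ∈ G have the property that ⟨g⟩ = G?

G is cyclic of order 30. An element generates G iff its order is 30, and a cyclic group of order 30 has exactly φ(30) = 8 such elements.

Answer: 8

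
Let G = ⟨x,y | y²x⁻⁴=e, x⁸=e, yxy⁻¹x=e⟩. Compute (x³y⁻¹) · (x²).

Compute (x³y⁻¹) · (x²) by multiplying left to right and reducing via the relations at each step:
  (x³y⁻¹) · x² = xy⁻¹

Answer: xy⁻¹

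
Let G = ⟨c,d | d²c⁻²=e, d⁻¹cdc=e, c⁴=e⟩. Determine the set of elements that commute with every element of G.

An element z ∈ Z(G) iff z commutes with every generator.
For example c² is central: (c²)·c = c³ = c·(c²); (c²)·d = d⁻¹ = d·(c²).
Whereas c ∉ Z(G) since c·d = cd ≠ cd⁻¹ = d·c.
Checking each of the 8 elements this way gives Z(G) = {e, c²}, of order 2.

Answer: {e, c²}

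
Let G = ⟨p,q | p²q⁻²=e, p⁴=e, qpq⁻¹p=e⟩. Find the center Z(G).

An element z ∈ Z(G) iff z commutes with every generator.
For example p² is central: (p²)·p = p³ = p·(p²); (p²)·q = q⁻¹ = q·(p²).
Whereas p ∉ Z(G) since p·q = pq ≠ pq⁻¹ = q·p.
Checking each of the 8 elements this way gives Z(G) = {e, p²}, of order 2.

Answer: {e, p²}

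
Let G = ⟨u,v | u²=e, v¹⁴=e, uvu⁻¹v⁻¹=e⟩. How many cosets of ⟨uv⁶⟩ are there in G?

First find ord(uv⁶) by computing successive powers:
  (uv⁶)¹ = uv⁶, (uv⁶)² = v¹², (uv⁶)³ = uv⁴, (uv⁶)⁴ = v¹⁰, (uv⁶)⁵ = uv², (uv⁶)⁶ = v⁸, (uv⁶)⁷ = u, (uv⁶)⁸ = v⁶, (uv⁶)⁹ = uv¹², (uv⁶)¹⁰ = v⁴, (uv⁶)¹¹ = uv¹⁰, (uv⁶)¹² = v², (uv⁶)¹³ = uv⁸, (uv⁶)¹⁴ = e.
So |⟨uv⁶⟩| = ord(uv⁶) = 14. With |G| = 28, by Lagrange [G : ⟨uv⁶⟩] = 28/14 = 2.

Answer: 2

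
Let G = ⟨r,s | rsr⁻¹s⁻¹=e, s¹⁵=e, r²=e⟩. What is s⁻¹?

The order of s is 15 (smallest k with sᵏ = e), so s⁻¹ = s¹⁴ = s¹⁴.
Check: s · (s¹⁴) → s · s¹⁴ = e, giving e as required.

Answer: s¹⁴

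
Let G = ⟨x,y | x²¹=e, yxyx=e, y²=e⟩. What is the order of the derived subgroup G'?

G' = [G, G] is generated by all commutators. The generator-pair commutators are: [x, y] = x².
The subgroup they normally generate is {e, x, x², x³, x⁴, x⁵, x⁶, x⁷, x⁸, x⁹, x¹⁰, x¹¹, x¹², x¹³, x¹⁴, x¹⁵, x¹⁶, x¹⁷, x¹⁸, x¹⁹, x²⁰}, of order 21.
Check: |G/G'| = 42/21 = 2 is the order of the abelianisation.

Answer: 21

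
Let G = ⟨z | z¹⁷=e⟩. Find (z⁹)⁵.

Compute successive powers of (z⁹), reducing at each step:
  (z⁹)²: (z⁹) · z⁹ = z
  (z⁹)³: z · z⁹ = z¹⁰
  (z⁹)⁴: (z¹⁰) · z⁹ = z²
  (z⁹)⁵: (z²) · z⁹ = z¹¹

Answer: z¹¹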